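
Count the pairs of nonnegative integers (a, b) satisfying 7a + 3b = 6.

gcd(7, 3) = 1.
By Bézout, 7·(1) + 3·(-2) = 1.
One solution: (0, 2).
General: a = 0 + 3t, b = 2 - 7t.
a ≥ 0 ⇒ t ≥ 0; b ≥ 0 ⇒ t ≤ 0. So t ∈ [0, 0]: 1 solution.

1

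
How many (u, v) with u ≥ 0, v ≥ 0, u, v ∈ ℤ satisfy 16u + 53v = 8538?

gcd(53, 16) = 1  (53 = 3×16 + 5, 16 = 3×5 + 1, 5 = 5×1).
Back-substituting, 16×(10) + 53×(-3) = 1.
Scale by 8538: one solution is (85380, -25614). Reduce u mod 53: (50, 146).
General: u = 50 + 53t, v = 146 - 16t.
u ≥ 0 ⇒ t ≥ 0; v ≥ 0 ⇒ t ≤ 9. So t ∈ [0, 9]: 10 solutions.

10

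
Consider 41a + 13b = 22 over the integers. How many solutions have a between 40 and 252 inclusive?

gcd(41, 13) = 1  (41 = 3·13 + 2, 13 = 6·2 + 1, 2 = 2·1).
Back-substituting, 41·(-6) + 13·(19) = 1.
Scale by 22: particular solution (-132, 418); reduce a mod 13: (11, -33).
General solution: a = 11 + 13t, b = -33 - 41t for integer t.
40 ≤ 11 + 13t ≤ 252 gives t ∈ [3, 18], which is 16 values.

16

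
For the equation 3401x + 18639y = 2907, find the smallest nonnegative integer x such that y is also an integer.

801

gcd(18639, 3401):
  18639 = 5×3401 + 1634
  3401 = 2×1634 + 133
  1634 = 12×133 + 38
  133 = 3×38 + 19
  38 = 2×19
so gcd(18639, 3401) = 19.
19 divides 2907, so solutions exist.
Back-substitute for Bézout coefficients:
  19 = 133 - 3×38
  ... = 3401×(422) + 18639×(-77)
Scale by 2907/19 = 153: (x₀, y₀) = (64566, -11781).
General solution: x = 64566 + 981t, y = -11781 - 179t for integer t.
x ≥ 0: smallest is 64566 mod 981 = 801 (at t = -65), with y = -146.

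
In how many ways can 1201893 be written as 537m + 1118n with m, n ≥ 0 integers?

gcd(1118, 537) = 1  (1118 = 2*537 + 44, 537 = 12*44 + 9, 44 = 4*9 + 8, 9 = 1*8 + 1, 8 = 8*1).
Back-substituting, 537*(127) + 1118*(-61) = 1.
Scale by 1201893: one solution is (152640411, -73315473). Reduce m mod 1118: (989, 600).
General: m = 989 + 1118t, n = 600 - 537t.
m ≥ 0 ⇒ t ≥ 0; n ≥ 0 ⇒ t ≤ 1. So t ∈ [0, 1]: 2 solutions.

2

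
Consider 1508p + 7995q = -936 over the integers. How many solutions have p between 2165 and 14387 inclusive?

gcd(7995, 1508) = 13.
By Bézout, 1508×(281) + 7995×(-53) = 13.
Particular solution: (63, -12).
General solution: p = 63 + 615t, q = -12 - 116t for integer t.
2165 ≤ 63 + 615t ≤ 14387 gives t ∈ [4, 23], which is 20 values.

20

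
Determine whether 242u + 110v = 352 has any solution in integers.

yes

gcd(242, 110) = 22  (242 = 2*110 + 22, 110 = 5*22).
22 divides 352, so integer solutions exist.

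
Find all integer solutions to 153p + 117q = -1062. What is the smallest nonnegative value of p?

gcd(153, 117):
  153 = 1·117 + 36
  117 = 3·36 + 9
  36 = 4·9
so gcd(153, 117) = 9.
9 divides -1062, so solutions exist.
Back-substitute for Bézout coefficients:
  9 = 117 - 3·36
  ... = 153·(-3) + 117·(4)
Scale by -1062/9 = -118: (p₀, q₀) = (354, -472).
General solution: p = 354 + 13t, q = -472 - 17t for integer t.
p ≥ 0: smallest is 354 mod 13 = 3 (at t = -27), with q = -13.

3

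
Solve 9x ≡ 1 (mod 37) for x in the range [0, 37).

gcd(37, 9) = 1  (37 = 4*9 + 1, 9 = 9*1).
Back-substituting, 9*(-4) + 37*(1) = 1.
So 9*-4 ≡ 1 (mod 37), and -4 mod 37 = 33.

33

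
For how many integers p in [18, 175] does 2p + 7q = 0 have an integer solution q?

gcd(7, 2):
  7 = 3*2 + 1
  2 = 2*1
so gcd(7, 2) = 1.
Back-substitute for Bézout coefficients:
  1 = 7 - 3*2
  ... = 2*(-3) + 7*(1)
Scale by 0: particular solution (0, 0); reduce p mod 7: (0, 0).
General solution: p = 0 + 7t, q = 0 - 2t for integer t.
18 ≤ 0 + 7t ≤ 175 gives t ∈ [3, 25], which is 23 values.

23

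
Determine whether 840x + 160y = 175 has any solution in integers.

gcd(840, 160):
  840 = 5*160 + 40
  160 = 4*40
so gcd(840, 160) = 40.
40 does not divide 175 (remainder 15), so no integer solutions.

no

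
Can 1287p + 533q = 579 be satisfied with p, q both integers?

no

gcd(1287, 533):
  1287 = 2×533 + 221
  533 = 2×221 + 91
  221 = 2×91 + 39
  91 = 2×39 + 13
  39 = 3×13
so gcd(1287, 533) = 13.
13 does not divide 579 (remainder 7), so no integer solutions.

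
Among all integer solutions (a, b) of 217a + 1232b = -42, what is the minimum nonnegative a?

102

gcd(1232, 217) = 7.
7 divides -42, so solutions exist.
By Bézout, 217×(-17) + 1232×(3) = 7.
Scale by -42/7 = -6: (a₀, b₀) = (102, -18).
General solution: a = 102 + 176t, b = -18 - 31t for integer t.
a ≥ 0: smallest is 102 mod 176 = 102 (at t = 0), with b = -18.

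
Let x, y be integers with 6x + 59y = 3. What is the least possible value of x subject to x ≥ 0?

30

gcd(59, 6):
  59 = 9×6 + 5
  6 = 1×5 + 1
  5 = 5×1
so gcd(59, 6) = 1.
1 divides 3, so solutions exist.
Back-substitute for Bézout coefficients:
  1 = 6 - 1×5
  ... = 6×(10) + 59×(-1)
Scale by 3/1 = 3: (x₀, y₀) = (30, -3).
General solution: x = 30 + 59t, y = -3 - 6t for integer t.
x ≥ 0: smallest is 30 mod 59 = 30 (at t = 0), with y = -3.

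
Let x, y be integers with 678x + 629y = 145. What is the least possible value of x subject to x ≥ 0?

157

gcd(678, 629) = 1  (678 = 1*629 + 49, 629 = 12*49 + 41, 49 = 1*41 + 8, 41 = 5*8 + 1, 8 = 8*1).
1 divides 145, so solutions exist.
Back-substituting, 678*(-77) + 629*(83) = 1.
Scale by 145/1 = 145: (x₀, y₀) = (-11165, 12035).
General solution: x = -11165 + 629t, y = 12035 - 678t for integer t.
x ≥ 0: smallest is -11165 mod 629 = 157 (at t = 18), with y = -169.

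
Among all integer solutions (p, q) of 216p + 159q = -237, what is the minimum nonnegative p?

7

gcd(216, 159):
  216 = 1·159 + 57
  159 = 2·57 + 45
  57 = 1·45 + 12
  45 = 3·12 + 9
  12 = 1·9 + 3
  9 = 3·3
so gcd(216, 159) = 3.
3 divides -237, so solutions exist.
Back-substitute for Bézout coefficients:
  3 = 12 - 1·9
  ... = 216·(14) + 159·(-19)
Scale by -237/3 = -79: (p₀, q₀) = (-1106, 1501).
General solution: p = -1106 + 53t, q = 1501 - 72t for integer t.
p ≥ 0: smallest is -1106 mod 53 = 7 (at t = 21), with q = -11.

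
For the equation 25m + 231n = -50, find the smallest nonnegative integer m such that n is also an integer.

229

gcd(231, 25):
  231 = 9·25 + 6
  25 = 4·6 + 1
  6 = 6·1
so gcd(231, 25) = 1.
1 divides -50, so solutions exist.
Back-substitute for Bézout coefficients:
  1 = 25 - 4·6
  ... = 25·(37) + 231·(-4)
Scale by -50/1 = -50: (m₀, n₀) = (-1850, 200).
General solution: m = -1850 + 231t, n = 200 - 25t for integer t.
m ≥ 0: smallest is -1850 mod 231 = 229 (at t = 9), with n = -25.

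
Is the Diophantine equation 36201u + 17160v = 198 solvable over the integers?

yes

gcd(36201, 17160) = 33.
33 divides 198, so integer solutions exist.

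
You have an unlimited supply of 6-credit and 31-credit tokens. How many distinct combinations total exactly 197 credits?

Need nonnegative integers with 6j + 31k = 197.
gcd(6, 31) = 1, and 6·(-5) + 31·(1) = 1.
So (j₀, k₀) = (-985, 197); general j = -985 + 31t, k = 197 - 6t.
j ≥ 0 ⇒ t ≥ 32; k ≥ 0 ⇒ t ≤ 32. That's 1 value of t.

1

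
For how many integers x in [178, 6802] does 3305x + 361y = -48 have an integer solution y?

gcd(3305, 361) = 1  (3305 = 9·361 + 56, 361 = 6·56 + 25, 56 = 2·25 + 6, 25 = 4·6 + 1, 6 = 6·1).
Back-substituting, 3305·(-58) + 361·(531) = 1.
Scale by -48: particular solution (2784, -25488); reduce x mod 361: (257, -2353).
General solution: x = 257 + 361t, y = -2353 - 3305t for integer t.
178 ≤ 257 + 361t ≤ 6802 gives t ∈ [0, 18], which is 19 values.

19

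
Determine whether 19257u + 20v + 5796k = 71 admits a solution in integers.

gcd(19257, 20) = 1  (19257 = 962·20 + 17, 20 = 1·17 + 3, 17 = 5·3 + 2, 3 = 1·2 + 1, 2 = 2·1).
gcd(1, 5796) = 1.
1 divides 71, so integer solutions exist.

yes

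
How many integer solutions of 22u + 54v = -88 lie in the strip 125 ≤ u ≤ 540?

16

gcd(54, 22) = 2.
By Bézout, 22×(5) + 54×(-2) = 2.
Particular solution: (23, -11).
General solution: u = 23 + 27t, v = -11 - 11t for integer t.
125 ≤ 23 + 27t ≤ 540 gives t ∈ [4, 19], which is 16 values.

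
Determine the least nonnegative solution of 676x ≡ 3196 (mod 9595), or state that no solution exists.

gcd(9595, 676):
  9595 = 14*676 + 131
  676 = 5*131 + 21
  131 = 6*21 + 5
  21 = 4*5 + 1
  5 = 5*1
so gcd(9595, 676) = 1.
1 divides 3196, so solutions exist.
Back-substitute for Bézout coefficients:
  1 = 21 - 4*5
  ... = 676*(1831) + 9595*(-129)
So 676*(1831) ≡ 1 (mod 9595); multiply by 3196: x ≡ 5851876 (mod 9595).
Smallest nonnegative: x = 5851876 mod 9595 = 8521.

8521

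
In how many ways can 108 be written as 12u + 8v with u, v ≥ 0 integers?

gcd(12, 8):
  12 = 1×8 + 4
  8 = 2×4
so gcd(12, 8) = 4.
Back-substitute for Bézout coefficients:
  4 = 12 - 1×8
  ... = 12×(1) + 8×(-1)
Scale by 27: one solution is (27, -27). Reduce u mod 2: (1, 12).
General: u = 1 + 2t, v = 12 - 3t.
u ≥ 0 ⇒ t ≥ 0; v ≥ 0 ⇒ t ≤ 4. So t ∈ [0, 4]: 5 solutions.

5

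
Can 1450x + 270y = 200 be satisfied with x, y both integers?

yes

gcd(1450, 270) = 10.
10 divides 200, so integer solutions exist.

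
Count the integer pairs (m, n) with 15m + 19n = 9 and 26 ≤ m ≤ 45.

1

gcd(19, 15) = 1  (19 = 1×15 + 4, 15 = 3×4 + 3, 4 = 1×3 + 1, 3 = 3×1).
Back-substituting, 15×(-5) + 19×(4) = 1.
Scale by 9: particular solution (-45, 36); reduce m mod 19: (12, -9).
General solution: m = 12 + 19t, n = -9 - 15t for integer t.
26 ≤ 12 + 19t ≤ 45 gives t ∈ [1, 1], which is 1 value.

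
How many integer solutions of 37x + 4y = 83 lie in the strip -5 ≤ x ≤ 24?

8

gcd(37, 4):
  37 = 9*4 + 1
  4 = 4*1
so gcd(37, 4) = 1.
Back-substitute for Bézout coefficients:
  1 = 37 - 9*4
  ... = 37*(1) + 4*(-9)
Scale by 83: particular solution (83, -747); reduce x mod 4: (3, -7).
General solution: x = 3 + 4t, y = -7 - 37t for integer t.
-5 ≤ 3 + 4t ≤ 24 gives t ∈ [-2, 5], which is 8 values.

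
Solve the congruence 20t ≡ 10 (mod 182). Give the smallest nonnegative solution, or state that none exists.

46

gcd(182, 20) = 2.
2 divides 10, so solutions exist.
By Bézout, 20·(-9) + 182·(1) = 2.
So 20·(-9) ≡ 2 (mod 182); multiply by 5: t ≡ -45 (mod 91).
Smallest nonnegative: t = -45 mod 91 = 46.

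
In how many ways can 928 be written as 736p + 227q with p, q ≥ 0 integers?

gcd(736, 227) = 1.
By Bézout, 736*(-33) + 227*(107) = 1.
One solution: (21, -64).
General: p = 21 + 227t, q = -64 - 736t.
p ≥ 0 ⇒ t ≥ 0; q ≥ 0 ⇒ t ≤ -1. So t ∈ [0, -1]: 0 solutions.

0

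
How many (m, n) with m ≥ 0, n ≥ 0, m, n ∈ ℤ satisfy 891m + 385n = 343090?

gcd(891, 385):
  891 = 2*385 + 121
  385 = 3*121 + 22
  121 = 5*22 + 11
  22 = 2*11
so gcd(891, 385) = 11.
Back-substitute for Bézout coefficients:
  11 = 121 - 5*22
  ... = 891*(16) + 385*(-37)
Scale by 31190: one solution is (499040, -1154030). Reduce m mod 35: (10, 868).
General: m = 10 + 35t, n = 868 - 81t.
m ≥ 0 ⇒ t ≥ 0; n ≥ 0 ⇒ t ≤ 10. So t ∈ [0, 10]: 11 solutions.

11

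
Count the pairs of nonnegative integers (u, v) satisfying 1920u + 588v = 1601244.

gcd(1920, 588):
  1920 = 3*588 + 156
  588 = 3*156 + 120
  156 = 1*120 + 36
  120 = 3*36 + 12
  36 = 3*12
so gcd(1920, 588) = 12.
Back-substitute for Bézout coefficients:
  12 = 120 - 3*36
  ... = 1920*(-15) + 588*(49)
Scale by 133437: one solution is (-2001555, 6538413). Reduce u mod 49: (46, 2573).
General: u = 46 + 49t, v = 2573 - 160t.
u ≥ 0 ⇒ t ≥ 0; v ≥ 0 ⇒ t ≤ 16. So t ∈ [0, 16]: 17 solutions.

17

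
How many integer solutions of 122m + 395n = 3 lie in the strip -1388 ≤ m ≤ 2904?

gcd(395, 122):
  395 = 3·122 + 29
  122 = 4·29 + 6
  29 = 4·6 + 5
  6 = 1·5 + 1
  5 = 5·1
so gcd(395, 122) = 1.
Back-substitute for Bézout coefficients:
  1 = 6 - 1·5
  ... = 122·(68) + 395·(-21)
Scale by 3: particular solution (204, -63); reduce m mod 395: (204, -63).
General solution: m = 204 + 395t, n = -63 - 122t for integer t.
-1388 ≤ 204 + 395t ≤ 2904 gives t ∈ [-4, 6], which is 11 values.

11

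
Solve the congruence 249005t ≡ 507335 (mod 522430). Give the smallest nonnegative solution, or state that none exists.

34509

gcd(522430, 249005) = 5.
5 divides 507335, so solutions exist.
By Bézout, 249005*(-7937) + 522430*(3783) = 5.
So 249005*(-7937) ≡ 5 (mod 522430); multiply by 101467: t ≡ -805343579 (mod 104486).
Smallest nonnegative: t = -805343579 mod 104486 = 34509.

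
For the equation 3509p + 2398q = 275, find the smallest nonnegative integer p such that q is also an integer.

gcd(3509, 2398):
  3509 = 1*2398 + 1111
  2398 = 2*1111 + 176
  1111 = 6*176 + 55
  176 = 3*55 + 11
  55 = 5*11
so gcd(3509, 2398) = 11.
11 divides 275, so solutions exist.
Back-substitute for Bézout coefficients:
  11 = 176 - 3*55
  ... = 3509*(-41) + 2398*(60)
Scale by 275/11 = 25: (p₀, q₀) = (-1025, 1500).
General solution: p = -1025 + 218t, q = 1500 - 319t for integer t.
p ≥ 0: smallest is -1025 mod 218 = 65 (at t = 5), with q = -95.

65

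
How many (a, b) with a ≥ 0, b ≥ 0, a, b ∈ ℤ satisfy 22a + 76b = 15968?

19

gcd(76, 22):
  76 = 3*22 + 10
  22 = 2*10 + 2
  10 = 5*2
so gcd(76, 22) = 2.
Back-substitute for Bézout coefficients:
  2 = 22 - 2*10
  ... = 22*(7) + 76*(-2)
Scale by 7984: one solution is (55888, -15968). Reduce a mod 38: (28, 202).
General: a = 28 + 38t, b = 202 - 11t.
a ≥ 0 ⇒ t ≥ 0; b ≥ 0 ⇒ t ≤ 18. So t ∈ [0, 18]: 19 solutions.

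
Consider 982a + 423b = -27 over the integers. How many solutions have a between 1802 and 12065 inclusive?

gcd(982, 423) = 1.
By Bézout, 982·(28) + 423·(-65) = 1.
Particular solution: (90, -209).
General solution: a = 90 + 423t, b = -209 - 982t for integer t.
1802 ≤ 90 + 423t ≤ 12065 gives t ∈ [5, 28], which is 24 values.

24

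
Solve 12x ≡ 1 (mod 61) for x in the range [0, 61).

gcd(61, 12) = 1  (61 = 5·12 + 1, 12 = 12·1).
Back-substituting, 12·(-5) + 61·(1) = 1.
So 12·-5 ≡ 1 (mod 61), and -5 mod 61 = 56.

56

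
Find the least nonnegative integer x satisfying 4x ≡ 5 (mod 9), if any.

gcd(9, 4) = 1.
1 divides 5, so solutions exist.
By Bézout, 4×(-2) + 9×(1) = 1.
So 4×(-2) ≡ 1 (mod 9); multiply by 5: x ≡ -10 (mod 9).
Smallest nonnegative: x = -10 mod 9 = 8.

8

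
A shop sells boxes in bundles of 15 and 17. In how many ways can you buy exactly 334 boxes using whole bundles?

Need nonnegative integers with 15j + 17k = 334.
gcd(15, 17) = 1, and 15·(8) + 17·(-7) = 1.
So (j₀, k₀) = (2672, -2338); general j = 2672 + 17t, k = -2338 - 15t.
j ≥ 0 ⇒ t ≥ -157; k ≥ 0 ⇒ t ≤ -156. That's 2 values of t.

2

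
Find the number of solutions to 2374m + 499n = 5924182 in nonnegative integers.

5

gcd(2374, 499):
  2374 = 4*499 + 378
  499 = 1*378 + 121
  378 = 3*121 + 15
  121 = 8*15 + 1
  15 = 15*1
so gcd(2374, 499) = 1.
Back-substitute for Bézout coefficients:
  1 = 121 - 8*15
  ... = 2374*(-33) + 499*(157)
Scale by 5924182: one solution is (-195498006, 930096574). Reduce m mod 499: (214, 10854).
General: m = 214 + 499t, n = 10854 - 2374t.
m ≥ 0 ⇒ t ≥ 0; n ≥ 0 ⇒ t ≤ 4. So t ∈ [0, 4]: 5 solutions.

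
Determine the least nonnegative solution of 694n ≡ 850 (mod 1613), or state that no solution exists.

gcd(1613, 694) = 1  (1613 = 2×694 + 225, 694 = 3×225 + 19, 225 = 11×19 + 16, 19 = 1×16 + 3, 16 = 5×3 + 1, 3 = 3×1).
1 divides 850, so solutions exist.
Back-substituting, 694×(-509) + 1613×(219) = 1.
So 694×(-509) ≡ 1 (mod 1613); multiply by 850: n ≡ -432650 (mod 1613).
Smallest nonnegative: n = -432650 mod 1613 = 1247.

1247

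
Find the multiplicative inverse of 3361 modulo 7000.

2241

gcd(7000, 3361):
  7000 = 2·3361 + 278
  3361 = 12·278 + 25
  278 = 11·25 + 3
  25 = 8·3 + 1
  3 = 3·1
so gcd(7000, 3361) = 1.
Back-substitute for Bézout coefficients:
  1 = 25 - 8·3
  ... = 3361·(2241) + 7000·(-1076)
So 3361·2241 ≡ 1 (mod 7000), and 2241 mod 7000 = 2241.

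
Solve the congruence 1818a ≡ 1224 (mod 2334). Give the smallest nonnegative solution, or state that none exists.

70

gcd(2334, 1818) = 6  (2334 = 1×1818 + 516, 1818 = 3×516 + 270, 516 = 1×270 + 246, 270 = 1×246 + 24, 246 = 10×24 + 6, 24 = 4×6).
6 divides 1224, so solutions exist.
Back-substituting, 1818×(-95) + 2334×(74) = 6.
So 1818×(-95) ≡ 6 (mod 2334); multiply by 204: a ≡ -19380 (mod 389).
Smallest nonnegative: a = -19380 mod 389 = 70.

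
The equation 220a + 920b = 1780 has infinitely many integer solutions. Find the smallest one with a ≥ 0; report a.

29

gcd(920, 220):
  920 = 4×220 + 40
  220 = 5×40 + 20
  40 = 2×20
so gcd(920, 220) = 20.
20 divides 1780, so solutions exist.
Back-substitute for Bézout coefficients:
  20 = 220 - 5×40
  ... = 220×(21) + 920×(-5)
Scale by 1780/20 = 89: (a₀, b₀) = (1869, -445).
General solution: a = 1869 + 46t, b = -445 - 11t for integer t.
a ≥ 0: smallest is 1869 mod 46 = 29 (at t = -40), with b = -5.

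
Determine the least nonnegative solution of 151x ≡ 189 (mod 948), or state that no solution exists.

gcd(948, 151):
  948 = 6*151 + 42
  151 = 3*42 + 25
  42 = 1*25 + 17
  25 = 1*17 + 8
  17 = 2*8 + 1
  8 = 8*1
so gcd(948, 151) = 1.
1 divides 189, so solutions exist.
Back-substitute for Bézout coefficients:
  1 = 17 - 2*8
  ... = 151*(-113) + 948*(18)
So 151*(-113) ≡ 1 (mod 948); multiply by 189: x ≡ -21357 (mod 948).
Smallest nonnegative: x = -21357 mod 948 = 447.

447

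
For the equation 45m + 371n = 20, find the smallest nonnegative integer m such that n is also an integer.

gcd(371, 45) = 1  (371 = 8×45 + 11, 45 = 4×11 + 1, 11 = 11×1).
1 divides 20, so solutions exist.
Back-substituting, 45×(33) + 371×(-4) = 1.
Scale by 20/1 = 20: (m₀, n₀) = (660, -80).
General solution: m = 660 + 371t, n = -80 - 45t for integer t.
m ≥ 0: smallest is 660 mod 371 = 289 (at t = -1), with n = -35.

289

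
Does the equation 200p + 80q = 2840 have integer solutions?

yes

gcd(200, 80) = 40  (200 = 2*80 + 40, 80 = 2*40).
40 divides 2840, so integer solutions exist.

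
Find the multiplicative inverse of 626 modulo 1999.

1619

gcd(1999, 626):
  1999 = 3*626 + 121
  626 = 5*121 + 21
  121 = 5*21 + 16
  21 = 1*16 + 5
  16 = 3*5 + 1
  5 = 5*1
so gcd(1999, 626) = 1.
Back-substitute for Bézout coefficients:
  1 = 16 - 3*5
  ... = 626*(-380) + 1999*(119)
So 626*-380 ≡ 1 (mod 1999), and -380 mod 1999 = 1619.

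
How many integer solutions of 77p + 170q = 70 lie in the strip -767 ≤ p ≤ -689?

1

gcd(170, 77) = 1  (170 = 2×77 + 16, 77 = 4×16 + 13, 16 = 1×13 + 3, 13 = 4×3 + 1, 3 = 3×1).
Back-substituting, 77×(53) + 170×(-24) = 1.
Scale by 70: particular solution (3710, -1680); reduce p mod 170: (140, -63).
General solution: p = 140 + 170t, q = -63 - 77t for integer t.
-767 ≤ 140 + 170t ≤ -689 gives t ∈ [-5, -5], which is 1 value.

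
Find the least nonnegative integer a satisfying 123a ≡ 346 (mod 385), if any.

gcd(385, 123) = 1  (385 = 3×123 + 16, 123 = 7×16 + 11, 16 = 1×11 + 5, 11 = 2×5 + 1, 5 = 5×1).
1 divides 346, so solutions exist.
Back-substituting, 123×(72) + 385×(-23) = 1.
So 123×(72) ≡ 1 (mod 385); multiply by 346: a ≡ 24912 (mod 385).
Smallest nonnegative: a = 24912 mod 385 = 272.

272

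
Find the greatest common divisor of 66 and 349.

gcd(349, 66) = 1  (349 = 5·66 + 19, 66 = 3·19 + 9, 19 = 2·9 + 1, 9 = 9·1).

1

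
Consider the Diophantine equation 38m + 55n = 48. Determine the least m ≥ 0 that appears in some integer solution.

36

gcd(55, 38):
  55 = 1×38 + 17
  38 = 2×17 + 4
  17 = 4×4 + 1
  4 = 4×1
so gcd(55, 38) = 1.
1 divides 48, so solutions exist.
Back-substitute for Bézout coefficients:
  1 = 17 - 4×4
  ... = 38×(-13) + 55×(9)
Scale by 48/1 = 48: (m₀, n₀) = (-624, 432).
General solution: m = -624 + 55t, n = 432 - 38t for integer t.
m ≥ 0: smallest is -624 mod 55 = 36 (at t = 12), with n = -24.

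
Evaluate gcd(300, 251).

gcd(300, 251):
  300 = 1×251 + 49
  251 = 5×49 + 6
  49 = 8×6 + 1
  6 = 6×1
so gcd(300, 251) = 1.

1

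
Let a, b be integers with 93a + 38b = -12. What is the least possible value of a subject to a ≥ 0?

gcd(93, 38) = 1  (93 = 2*38 + 17, 38 = 2*17 + 4, 17 = 4*4 + 1, 4 = 4*1).
1 divides -12, so solutions exist.
Back-substituting, 93*(9) + 38*(-22) = 1.
Scale by -12/1 = -12: (a₀, b₀) = (-108, 264).
General solution: a = -108 + 38t, b = 264 - 93t for integer t.
a ≥ 0: smallest is -108 mod 38 = 6 (at t = 3), with b = -15.

6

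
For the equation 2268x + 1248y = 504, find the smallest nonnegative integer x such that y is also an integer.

gcd(2268, 1248):
  2268 = 1·1248 + 1020
  1248 = 1·1020 + 228
  1020 = 4·228 + 108
  228 = 2·108 + 12
  108 = 9·12
so gcd(2268, 1248) = 12.
12 divides 504, so solutions exist.
Back-substitute for Bézout coefficients:
  12 = 228 - 2·108
  ... = 2268·(-11) + 1248·(20)
Scale by 504/12 = 42: (x₀, y₀) = (-462, 840).
General solution: x = -462 + 104t, y = 840 - 189t for integer t.
x ≥ 0: smallest is -462 mod 104 = 58 (at t = 5), with y = -105.

58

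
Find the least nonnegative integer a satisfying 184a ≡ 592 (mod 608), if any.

66

gcd(608, 184) = 8.
8 divides 592, so solutions exist.
By Bézout, 184*(-33) + 608*(10) = 8.
So 184*(-33) ≡ 8 (mod 608); multiply by 74: a ≡ -2442 (mod 76).
Smallest nonnegative: a = -2442 mod 76 = 66.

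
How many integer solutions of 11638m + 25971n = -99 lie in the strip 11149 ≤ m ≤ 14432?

gcd(25971, 11638):
  25971 = 2*11638 + 2695
  11638 = 4*2695 + 858
  2695 = 3*858 + 121
  858 = 7*121 + 11
  121 = 11*11
so gcd(25971, 11638) = 11.
Back-substitute for Bézout coefficients:
  11 = 858 - 7*121
  ... = 11638*(212) + 25971*(-95)
Scale by -9: particular solution (-1908, 855); reduce m mod 2361: (453, -203).
General solution: m = 453 + 2361t, n = -203 - 1058t for integer t.
11149 ≤ 453 + 2361t ≤ 14432 gives t ∈ [5, 5], which is 1 value.

1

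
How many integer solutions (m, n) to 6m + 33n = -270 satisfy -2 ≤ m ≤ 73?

gcd(33, 6) = 3.
By Bézout, 6·(-5) + 33·(1) = 3.
Particular solution: (10, -10).
General solution: m = 10 + 11t, n = -10 - 2t for integer t.
-2 ≤ 10 + 11t ≤ 73 gives t ∈ [-1, 5], which is 7 values.

7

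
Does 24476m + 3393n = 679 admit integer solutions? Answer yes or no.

no

gcd(24476, 3393) = 29.
29 does not divide 679 (remainder 12), so no integer solutions.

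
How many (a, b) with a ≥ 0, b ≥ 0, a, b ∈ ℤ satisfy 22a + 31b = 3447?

5

gcd(31, 22):
  31 = 1×22 + 9
  22 = 2×9 + 4
  9 = 2×4 + 1
  4 = 4×1
so gcd(31, 22) = 1.
Back-substitute for Bézout coefficients:
  1 = 9 - 2×4
  ... = 22×(-7) + 31×(5)
Scale by 3447: one solution is (-24129, 17235). Reduce a mod 31: (20, 97).
General: a = 20 + 31t, b = 97 - 22t.
a ≥ 0 ⇒ t ≥ 0; b ≥ 0 ⇒ t ≤ 4. So t ∈ [0, 4]: 5 solutions.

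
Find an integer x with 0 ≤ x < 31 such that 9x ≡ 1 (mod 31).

gcd(31, 9) = 1  (31 = 3×9 + 4, 9 = 2×4 + 1, 4 = 4×1).
Back-substituting, 9×(7) + 31×(-2) = 1.
So 9×7 ≡ 1 (mod 31), and 7 mod 31 = 7.

7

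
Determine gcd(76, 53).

1

gcd(76, 53) = 1  (76 = 1×53 + 23, 53 = 2×23 + 7, 23 = 3×7 + 2, 7 = 3×2 + 1, 2 = 2×1).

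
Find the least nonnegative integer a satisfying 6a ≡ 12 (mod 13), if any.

gcd(13, 6):
  13 = 2×6 + 1
  6 = 6×1
so gcd(13, 6) = 1.
1 divides 12, so solutions exist.
Back-substitute for Bézout coefficients:
  1 = 13 - 2×6
  ... = 6×(-2) + 13×(1)
So 6×(-2) ≡ 1 (mod 13); multiply by 12: a ≡ -24 (mod 13).
Smallest nonnegative: a = -24 mod 13 = 2.

2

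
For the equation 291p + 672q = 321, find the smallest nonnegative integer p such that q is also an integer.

75

gcd(672, 291):
  672 = 2*291 + 90
  291 = 3*90 + 21
  90 = 4*21 + 6
  21 = 3*6 + 3
  6 = 2*3
so gcd(672, 291) = 3.
3 divides 321, so solutions exist.
Back-substitute for Bézout coefficients:
  3 = 21 - 3*6
  ... = 291*(97) + 672*(-42)
Scale by 321/3 = 107: (p₀, q₀) = (10379, -4494).
General solution: p = 10379 + 224t, q = -4494 - 97t for integer t.
p ≥ 0: smallest is 10379 mod 224 = 75 (at t = -46), with q = -32.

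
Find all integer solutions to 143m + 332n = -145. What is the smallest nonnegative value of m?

129

gcd(332, 143):
  332 = 2·143 + 46
  143 = 3·46 + 5
  46 = 9·5 + 1
  5 = 5·1
so gcd(332, 143) = 1.
1 divides -145, so solutions exist.
Back-substitute for Bézout coefficients:
  1 = 46 - 9·5
  ... = 143·(-65) + 332·(28)
Scale by -145/1 = -145: (m₀, n₀) = (9425, -4060).
General solution: m = 9425 + 332t, n = -4060 - 143t for integer t.
m ≥ 0: smallest is 9425 mod 332 = 129 (at t = -28), with n = -56.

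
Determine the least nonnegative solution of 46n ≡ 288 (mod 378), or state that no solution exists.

gcd(378, 46):
  378 = 8×46 + 10
  46 = 4×10 + 6
  10 = 1×6 + 4
  6 = 1×4 + 2
  4 = 2×2
so gcd(378, 46) = 2.
2 divides 288, so solutions exist.
Back-substitute for Bézout coefficients:
  2 = 6 - 1×4
  ... = 46×(74) + 378×(-9)
So 46×(74) ≡ 2 (mod 378); multiply by 144: n ≡ 10656 (mod 189).
Smallest nonnegative: n = 10656 mod 189 = 72.

72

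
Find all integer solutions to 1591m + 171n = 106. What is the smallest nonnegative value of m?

127

gcd(1591, 171):
  1591 = 9*171 + 52
  171 = 3*52 + 15
  52 = 3*15 + 7
  15 = 2*7 + 1
  7 = 7*1
so gcd(1591, 171) = 1.
1 divides 106, so solutions exist.
Back-substitute for Bézout coefficients:
  1 = 15 - 2*7
  ... = 1591*(-23) + 171*(214)
Scale by 106/1 = 106: (m₀, n₀) = (-2438, 22684).
General solution: m = -2438 + 171t, n = 22684 - 1591t for integer t.
m ≥ 0: smallest is -2438 mod 171 = 127 (at t = 15), with n = -1181.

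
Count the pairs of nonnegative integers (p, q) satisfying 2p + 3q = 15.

gcd(3, 2) = 1.
By Bézout, 2×(-1) + 3×(1) = 1.
One solution: (0, 5).
General: p = 0 + 3t, q = 5 - 2t.
p ≥ 0 ⇒ t ≥ 0; q ≥ 0 ⇒ t ≤ 2. So t ∈ [0, 2]: 3 solutions.

3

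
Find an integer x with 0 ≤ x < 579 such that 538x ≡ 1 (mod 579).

466

gcd(579, 538):
  579 = 1×538 + 41
  538 = 13×41 + 5
  41 = 8×5 + 1
  5 = 5×1
so gcd(579, 538) = 1.
Back-substitute for Bézout coefficients:
  1 = 41 - 8×5
  ... = 538×(-113) + 579×(105)
So 538×-113 ≡ 1 (mod 579), and -113 mod 579 = 466.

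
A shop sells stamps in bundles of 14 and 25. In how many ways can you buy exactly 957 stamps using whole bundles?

Need nonnegative integers with 14j + 25k = 957.
gcd(14, 25) = 1, and 14·(9) + 25·(-5) = 1.
So (j₀, k₀) = (8613, -4785); general j = 8613 + 25t, k = -4785 - 14t.
j ≥ 0 ⇒ t ≥ -344; k ≥ 0 ⇒ t ≤ -342. That's 3 values of t.

3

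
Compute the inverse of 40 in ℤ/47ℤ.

20

gcd(47, 40):
  47 = 1*40 + 7
  40 = 5*7 + 5
  7 = 1*5 + 2
  5 = 2*2 + 1
  2 = 2*1
so gcd(47, 40) = 1.
Back-substitute for Bézout coefficients:
  1 = 5 - 2*2
  ... = 40*(20) + 47*(-17)
So 40*20 ≡ 1 (mod 47), and 20 mod 47 = 20.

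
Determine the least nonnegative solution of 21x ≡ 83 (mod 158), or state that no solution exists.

19

gcd(158, 21) = 1.
1 divides 83, so solutions exist.
By Bézout, 21*(-15) + 158*(2) = 1.
So 21*(-15) ≡ 1 (mod 158); multiply by 83: x ≡ -1245 (mod 158).
Smallest nonnegative: x = -1245 mod 158 = 19.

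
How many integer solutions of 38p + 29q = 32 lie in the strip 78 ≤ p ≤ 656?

20

gcd(38, 29):
  38 = 1×29 + 9
  29 = 3×9 + 2
  9 = 4×2 + 1
  2 = 2×1
so gcd(38, 29) = 1.
Back-substitute for Bézout coefficients:
  1 = 9 - 4×2
  ... = 38×(13) + 29×(-17)
Scale by 32: particular solution (416, -544); reduce p mod 29: (10, -12).
General solution: p = 10 + 29t, q = -12 - 38t for integer t.
78 ≤ 10 + 29t ≤ 656 gives t ∈ [3, 22], which is 20 values.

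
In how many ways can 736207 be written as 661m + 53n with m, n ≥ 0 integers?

21

gcd(661, 53) = 1  (661 = 12*53 + 25, 53 = 2*25 + 3, 25 = 8*3 + 1, 3 = 3*1).
Back-substituting, 661*(17) + 53*(-212) = 1.
Scale by 736207: one solution is (12515519, -156075884). Reduce m mod 53: (46, 13317).
General: m = 46 + 53t, n = 13317 - 661t.
m ≥ 0 ⇒ t ≥ 0; n ≥ 0 ⇒ t ≤ 20. So t ∈ [0, 20]: 21 solutions.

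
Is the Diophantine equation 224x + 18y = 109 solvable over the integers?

no

gcd(224, 18) = 2  (224 = 12*18 + 8, 18 = 2*8 + 2, 8 = 4*2).
2 does not divide 109 (remainder 1), so no integer solutions.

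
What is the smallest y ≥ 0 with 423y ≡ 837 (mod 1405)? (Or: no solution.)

gcd(1405, 423) = 1  (1405 = 3·423 + 136, 423 = 3·136 + 15, 136 = 9·15 + 1, 15 = 15·1).
1 divides 837, so solutions exist.
Back-substituting, 423·(-93) + 1405·(28) = 1.
So 423·(-93) ≡ 1 (mod 1405); multiply by 837: y ≡ -77841 (mod 1405).
Smallest nonnegative: y = -77841 mod 1405 = 839.

839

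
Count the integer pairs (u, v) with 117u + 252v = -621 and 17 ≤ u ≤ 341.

12

gcd(252, 117) = 9.
By Bézout, 117·(13) + 252·(-6) = 9.
Particular solution: (27, -15).
General solution: u = 27 + 28t, v = -15 - 13t for integer t.
17 ≤ 27 + 28t ≤ 341 gives t ∈ [0, 11], which is 12 values.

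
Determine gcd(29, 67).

gcd(67, 29):
  67 = 2×29 + 9
  29 = 3×9 + 2
  9 = 4×2 + 1
  2 = 2×1
so gcd(67, 29) = 1.

1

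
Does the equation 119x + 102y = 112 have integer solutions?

no

gcd(119, 102) = 17.
17 does not divide 112 (remainder 10), so no integer solutions.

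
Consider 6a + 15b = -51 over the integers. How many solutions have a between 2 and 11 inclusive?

gcd(15, 6):
  15 = 2·6 + 3
  6 = 2·3
so gcd(15, 6) = 3.
Back-substitute for Bézout coefficients:
  3 = 15 - 2·6
  ... = 6·(-2) + 15·(1)
Scale by -17: particular solution (34, -17); reduce a mod 5: (4, -5).
General solution: a = 4 + 5t, b = -5 - 2t for integer t.
2 ≤ 4 + 5t ≤ 11 gives t ∈ [0, 1], which is 2 values.

2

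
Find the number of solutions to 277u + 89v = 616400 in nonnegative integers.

gcd(277, 89):
  277 = 3×89 + 10
  89 = 8×10 + 9
  10 = 1×9 + 1
  9 = 9×1
so gcd(277, 89) = 1.
Back-substitute for Bézout coefficients:
  1 = 10 - 1×9
  ... = 277×(9) + 89×(-28)
Scale by 616400: one solution is (5547600, -17259200). Reduce u mod 89: (52, 6764).
General: u = 52 + 89t, v = 6764 - 277t.
u ≥ 0 ⇒ t ≥ 0; v ≥ 0 ⇒ t ≤ 24. So t ∈ [0, 24]: 25 solutions.

25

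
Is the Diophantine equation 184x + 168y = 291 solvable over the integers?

no

gcd(184, 168) = 8  (184 = 1*168 + 16, 168 = 10*16 + 8, 16 = 2*8).
8 does not divide 291 (remainder 3), so no integer solutions.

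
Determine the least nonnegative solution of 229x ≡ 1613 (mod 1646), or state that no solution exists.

503

gcd(1646, 229) = 1  (1646 = 7×229 + 43, 229 = 5×43 + 14, 43 = 3×14 + 1, 14 = 14×1).
1 divides 1613, so solutions exist.
Back-substituting, 229×(-115) + 1646×(16) = 1.
So 229×(-115) ≡ 1 (mod 1646); multiply by 1613: x ≡ -185495 (mod 1646).
Smallest nonnegative: x = -185495 mod 1646 = 503.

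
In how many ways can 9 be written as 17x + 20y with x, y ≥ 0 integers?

gcd(20, 17) = 1.
By Bézout, 17·(-7) + 20·(6) = 1.
One solution: (17, -14).
General: x = 17 + 20t, y = -14 - 17t.
x ≥ 0 ⇒ t ≥ 0; y ≥ 0 ⇒ t ≤ -1. So t ∈ [0, -1]: 0 solutions.

0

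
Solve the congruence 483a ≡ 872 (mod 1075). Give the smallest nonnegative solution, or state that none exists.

gcd(1075, 483) = 1.
1 divides 872, so solutions exist.
By Bézout, 483*(-503) + 1075*(226) = 1.
So 483*(-503) ≡ 1 (mod 1075); multiply by 872: a ≡ -438616 (mod 1075).
Smallest nonnegative: a = -438616 mod 1075 = 1059.

1059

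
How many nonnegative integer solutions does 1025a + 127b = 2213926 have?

gcd(1025, 127) = 1  (1025 = 8×127 + 9, 127 = 14×9 + 1, 9 = 9×1).
Back-substituting, 1025×(-14) + 127×(113) = 1.
Scale by 2213926: one solution is (-30994964, 250173638). Reduce a mod 127: (21, 17263).
General: a = 21 + 127t, b = 17263 - 1025t.
a ≥ 0 ⇒ t ≥ 0; b ≥ 0 ⇒ t ≤ 16. So t ∈ [0, 16]: 17 solutions.

17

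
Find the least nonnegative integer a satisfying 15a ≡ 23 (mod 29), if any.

gcd(29, 15) = 1  (29 = 1*15 + 14, 15 = 1*14 + 1, 14 = 14*1).
1 divides 23, so solutions exist.
Back-substituting, 15*(2) + 29*(-1) = 1.
So 15*(2) ≡ 1 (mod 29); multiply by 23: a ≡ 46 (mod 29).
Smallest nonnegative: a = 46 mod 29 = 17.

17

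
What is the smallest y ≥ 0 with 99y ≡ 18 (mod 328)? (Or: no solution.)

gcd(328, 99):
  328 = 3·99 + 31
  99 = 3·31 + 6
  31 = 5·6 + 1
  6 = 6·1
so gcd(328, 99) = 1.
1 divides 18, so solutions exist.
Back-substitute for Bézout coefficients:
  1 = 31 - 5·6
  ... = 99·(-53) + 328·(16)
So 99·(-53) ≡ 1 (mod 328); multiply by 18: y ≡ -954 (mod 328).
Smallest nonnegative: y = -954 mod 328 = 30.

30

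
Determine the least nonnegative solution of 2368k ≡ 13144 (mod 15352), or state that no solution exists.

gcd(15352, 2368) = 8.
8 divides 13144, so solutions exist.
By Bézout, 2368×(577) + 15352×(-89) = 8.
So 2368×(577) ≡ 8 (mod 15352); multiply by 1643: k ≡ 948011 (mod 1919).
Smallest nonnegative: k = 948011 mod 1919 = 25.

25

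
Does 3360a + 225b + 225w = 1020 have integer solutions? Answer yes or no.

gcd(3360, 225) = 15  (3360 = 14×225 + 210, 225 = 1×210 + 15, 210 = 14×15).
gcd(15, 225) = 15.
15 divides 1020, so integer solutions exist.

yes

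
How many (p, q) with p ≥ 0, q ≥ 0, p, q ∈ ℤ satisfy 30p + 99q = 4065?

4

gcd(99, 30):
  99 = 3*30 + 9
  30 = 3*9 + 3
  9 = 3*3
so gcd(99, 30) = 3.
Back-substitute for Bézout coefficients:
  3 = 30 - 3*9
  ... = 30*(10) + 99*(-3)
Scale by 1355: one solution is (13550, -4065). Reduce p mod 33: (20, 35).
General: p = 20 + 33t, q = 35 - 10t.
p ≥ 0 ⇒ t ≥ 0; q ≥ 0 ⇒ t ≤ 3. So t ∈ [0, 3]: 4 solutions.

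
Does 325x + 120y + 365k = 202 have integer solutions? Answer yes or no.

no

gcd(325, 120) = 5  (325 = 2·120 + 85, 120 = 1·85 + 35, 85 = 2·35 + 15, 35 = 2·15 + 5, 15 = 3·5).
gcd(5, 365) = 5.
5 does not divide 202 (remainder 2), so no integer solutions.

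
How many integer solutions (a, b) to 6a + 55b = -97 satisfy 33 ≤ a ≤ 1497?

27

gcd(55, 6) = 1  (55 = 9*6 + 1, 6 = 6*1).
Back-substituting, 6*(-9) + 55*(1) = 1.
Scale by -97: particular solution (873, -97); reduce a mod 55: (48, -7).
General solution: a = 48 + 55t, b = -7 - 6t for integer t.
33 ≤ 48 + 55t ≤ 1497 gives t ∈ [0, 26], which is 27 values.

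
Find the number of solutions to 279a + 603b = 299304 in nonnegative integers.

16

gcd(603, 279) = 9  (603 = 2*279 + 45, 279 = 6*45 + 9, 45 = 5*9).
Back-substituting, 279*(13) + 603*(-6) = 9.
Scale by 33256: one solution is (432328, -199536). Reduce a mod 67: (44, 476).
General: a = 44 + 67t, b = 476 - 31t.
a ≥ 0 ⇒ t ≥ 0; b ≥ 0 ⇒ t ≤ 15. So t ∈ [0, 15]: 16 solutions.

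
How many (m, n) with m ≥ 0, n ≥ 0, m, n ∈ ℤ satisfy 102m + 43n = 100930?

23

gcd(102, 43):
  102 = 2·43 + 16
  43 = 2·16 + 11
  16 = 1·11 + 5
  11 = 2·5 + 1
  5 = 5·1
so gcd(102, 43) = 1.
Back-substitute for Bézout coefficients:
  1 = 11 - 2·5
  ... = 102·(-8) + 43·(19)
Scale by 100930: one solution is (-807440, 1917670). Reduce m mod 43: (14, 2314).
General: m = 14 + 43t, n = 2314 - 102t.
m ≥ 0 ⇒ t ≥ 0; n ≥ 0 ⇒ t ≤ 22. So t ∈ [0, 22]: 23 solutions.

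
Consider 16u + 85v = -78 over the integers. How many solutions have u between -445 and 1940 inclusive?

gcd(85, 16) = 1  (85 = 5·16 + 5, 16 = 3·5 + 1, 5 = 5·1).
Back-substituting, 16·(16) + 85·(-3) = 1.
Scale by -78: particular solution (-1248, 234); reduce u mod 85: (27, -6).
General solution: u = 27 + 85t, v = -6 - 16t for integer t.
-445 ≤ 27 + 85t ≤ 1940 gives t ∈ [-5, 22], which is 28 values.

28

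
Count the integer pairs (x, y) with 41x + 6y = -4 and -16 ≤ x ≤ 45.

10

gcd(41, 6) = 1  (41 = 6×6 + 5, 6 = 1×5 + 1, 5 = 5×1).
Back-substituting, 41×(-1) + 6×(7) = 1.
Scale by -4: particular solution (4, -28); reduce x mod 6: (4, -28).
General solution: x = 4 + 6t, y = -28 - 41t for integer t.
-16 ≤ 4 + 6t ≤ 45 gives t ∈ [-3, 6], which is 10 values.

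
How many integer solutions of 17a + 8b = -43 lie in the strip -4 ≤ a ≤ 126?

gcd(17, 8):
  17 = 2·8 + 1
  8 = 8·1
so gcd(17, 8) = 1.
Back-substitute for Bézout coefficients:
  1 = 17 - 2·8
  ... = 17·(1) + 8·(-2)
Scale by -43: particular solution (-43, 86); reduce a mod 8: (5, -16).
General solution: a = 5 + 8t, b = -16 - 17t for integer t.
-4 ≤ 5 + 8t ≤ 126 gives t ∈ [-1, 15], which is 17 values.

17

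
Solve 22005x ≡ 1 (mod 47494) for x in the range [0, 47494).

gcd(47494, 22005):
  47494 = 2×22005 + 3484
  22005 = 6×3484 + 1101
  3484 = 3×1101 + 181
  1101 = 6×181 + 15
  181 = 12×15 + 1
  15 = 15×1
so gcd(47494, 22005) = 1.
Back-substitute for Bézout coefficients:
  1 = 181 - 12×15
  ... = 22005×(-3149) + 47494×(1459)
So 22005×-3149 ≡ 1 (mod 47494), and -3149 mod 47494 = 44345.

44345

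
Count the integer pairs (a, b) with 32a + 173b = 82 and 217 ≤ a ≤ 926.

4

gcd(173, 32) = 1  (173 = 5·32 + 13, 32 = 2·13 + 6, 13 = 2·6 + 1, 6 = 6·1).
Back-substituting, 32·(-27) + 173·(5) = 1.
Scale by 82: particular solution (-2214, 410); reduce a mod 173: (35, -6).
General solution: a = 35 + 173t, b = -6 - 32t for integer t.
217 ≤ 35 + 173t ≤ 926 gives t ∈ [2, 5], which is 4 values.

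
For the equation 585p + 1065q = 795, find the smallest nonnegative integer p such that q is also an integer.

gcd(1065, 585):
  1065 = 1×585 + 480
  585 = 1×480 + 105
  480 = 4×105 + 60
  105 = 1×60 + 45
  60 = 1×45 + 15
  45 = 3×15
so gcd(1065, 585) = 15.
15 divides 795, so solutions exist.
Back-substitute for Bézout coefficients:
  15 = 60 - 1×45
  ... = 585×(-20) + 1065×(11)
Scale by 795/15 = 53: (p₀, q₀) = (-1060, 583).
General solution: p = -1060 + 71t, q = 583 - 39t for integer t.
p ≥ 0: smallest is -1060 mod 71 = 5 (at t = 15), with q = -2.

5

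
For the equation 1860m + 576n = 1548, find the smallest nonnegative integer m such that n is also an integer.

3

gcd(1860, 576):
  1860 = 3*576 + 132
  576 = 4*132 + 48
  132 = 2*48 + 36
  48 = 1*36 + 12
  36 = 3*12
so gcd(1860, 576) = 12.
12 divides 1548, so solutions exist.
Back-substitute for Bézout coefficients:
  12 = 48 - 1*36
  ... = 1860*(-13) + 576*(42)
Scale by 1548/12 = 129: (m₀, n₀) = (-1677, 5418).
General solution: m = -1677 + 48t, n = 5418 - 155t for integer t.
m ≥ 0: smallest is -1677 mod 48 = 3 (at t = 35), with n = -7.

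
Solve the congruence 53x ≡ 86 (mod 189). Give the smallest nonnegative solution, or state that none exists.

gcd(189, 53) = 1  (189 = 3×53 + 30, 53 = 1×30 + 23, 30 = 1×23 + 7, 23 = 3×7 + 2, 7 = 3×2 + 1, 2 = 2×1).
1 divides 86, so solutions exist.
Back-substituting, 53×(-82) + 189×(23) = 1.
So 53×(-82) ≡ 1 (mod 189); multiply by 86: x ≡ -7052 (mod 189).
Smallest nonnegative: x = -7052 mod 189 = 130.

130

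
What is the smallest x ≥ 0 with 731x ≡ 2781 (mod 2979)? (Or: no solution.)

1206

gcd(2979, 731) = 1.
1 divides 2781, so solutions exist.
By Bézout, 731*(-1300) + 2979*(319) = 1.
So 731*(-1300) ≡ 1 (mod 2979); multiply by 2781: x ≡ -3615300 (mod 2979).
Smallest nonnegative: x = -3615300 mod 2979 = 1206.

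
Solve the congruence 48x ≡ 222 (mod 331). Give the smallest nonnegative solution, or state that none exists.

46

gcd(331, 48):
  331 = 6*48 + 43
  48 = 1*43 + 5
  43 = 8*5 + 3
  5 = 1*3 + 2
  3 = 1*2 + 1
  2 = 2*1
so gcd(331, 48) = 1.
1 divides 222, so solutions exist.
Back-substitute for Bézout coefficients:
  1 = 3 - 1*2
  ... = 48*(-131) + 331*(19)
So 48*(-131) ≡ 1 (mod 331); multiply by 222: x ≡ -29082 (mod 331).
Smallest nonnegative: x = -29082 mod 331 = 46.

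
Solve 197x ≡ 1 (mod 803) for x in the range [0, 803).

gcd(803, 197) = 1.
By Bézout, 197·(-375) + 803·(92) = 1.
So 197·-375 ≡ 1 (mod 803), and -375 mod 803 = 428.

428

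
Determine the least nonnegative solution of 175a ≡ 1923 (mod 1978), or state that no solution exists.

1243

gcd(1978, 175) = 1  (1978 = 11×175 + 53, 175 = 3×53 + 16, 53 = 3×16 + 5, 16 = 3×5 + 1, 5 = 5×1).
1 divides 1923, so solutions exist.
Back-substituting, 175×(373) + 1978×(-33) = 1.
So 175×(373) ≡ 1 (mod 1978); multiply by 1923: a ≡ 717279 (mod 1978).
Smallest nonnegative: a = 717279 mod 1978 = 1243.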